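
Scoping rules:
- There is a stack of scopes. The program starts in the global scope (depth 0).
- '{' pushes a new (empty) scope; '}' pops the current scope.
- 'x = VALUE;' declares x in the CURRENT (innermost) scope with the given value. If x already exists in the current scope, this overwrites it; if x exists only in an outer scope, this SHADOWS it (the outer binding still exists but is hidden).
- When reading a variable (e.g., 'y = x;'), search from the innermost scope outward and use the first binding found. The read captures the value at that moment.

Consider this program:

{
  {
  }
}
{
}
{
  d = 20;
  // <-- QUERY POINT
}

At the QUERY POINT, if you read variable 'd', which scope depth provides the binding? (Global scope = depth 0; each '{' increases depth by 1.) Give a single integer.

Answer: 1

Derivation:
Step 1: enter scope (depth=1)
Step 2: enter scope (depth=2)
Step 3: exit scope (depth=1)
Step 4: exit scope (depth=0)
Step 5: enter scope (depth=1)
Step 6: exit scope (depth=0)
Step 7: enter scope (depth=1)
Step 8: declare d=20 at depth 1
Visible at query point: d=20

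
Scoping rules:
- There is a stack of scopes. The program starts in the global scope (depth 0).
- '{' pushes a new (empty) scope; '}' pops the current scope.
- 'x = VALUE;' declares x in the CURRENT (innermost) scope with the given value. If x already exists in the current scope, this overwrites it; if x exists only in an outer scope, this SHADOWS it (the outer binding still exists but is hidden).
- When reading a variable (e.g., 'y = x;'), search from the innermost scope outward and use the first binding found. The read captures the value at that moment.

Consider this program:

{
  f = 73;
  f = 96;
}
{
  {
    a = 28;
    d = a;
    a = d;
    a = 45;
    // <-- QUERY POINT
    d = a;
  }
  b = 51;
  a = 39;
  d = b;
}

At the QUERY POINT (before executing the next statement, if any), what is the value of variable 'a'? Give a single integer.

Answer: 45

Derivation:
Step 1: enter scope (depth=1)
Step 2: declare f=73 at depth 1
Step 3: declare f=96 at depth 1
Step 4: exit scope (depth=0)
Step 5: enter scope (depth=1)
Step 6: enter scope (depth=2)
Step 7: declare a=28 at depth 2
Step 8: declare d=(read a)=28 at depth 2
Step 9: declare a=(read d)=28 at depth 2
Step 10: declare a=45 at depth 2
Visible at query point: a=45 d=28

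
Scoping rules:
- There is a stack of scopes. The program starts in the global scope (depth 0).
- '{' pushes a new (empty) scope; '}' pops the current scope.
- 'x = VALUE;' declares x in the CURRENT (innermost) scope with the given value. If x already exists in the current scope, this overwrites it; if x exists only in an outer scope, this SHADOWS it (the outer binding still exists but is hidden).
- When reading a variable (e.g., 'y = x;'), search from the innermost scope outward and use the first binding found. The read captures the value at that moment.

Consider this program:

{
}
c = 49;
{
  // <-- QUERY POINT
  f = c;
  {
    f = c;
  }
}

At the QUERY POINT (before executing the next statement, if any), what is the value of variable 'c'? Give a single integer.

Answer: 49

Derivation:
Step 1: enter scope (depth=1)
Step 2: exit scope (depth=0)
Step 3: declare c=49 at depth 0
Step 4: enter scope (depth=1)
Visible at query point: c=49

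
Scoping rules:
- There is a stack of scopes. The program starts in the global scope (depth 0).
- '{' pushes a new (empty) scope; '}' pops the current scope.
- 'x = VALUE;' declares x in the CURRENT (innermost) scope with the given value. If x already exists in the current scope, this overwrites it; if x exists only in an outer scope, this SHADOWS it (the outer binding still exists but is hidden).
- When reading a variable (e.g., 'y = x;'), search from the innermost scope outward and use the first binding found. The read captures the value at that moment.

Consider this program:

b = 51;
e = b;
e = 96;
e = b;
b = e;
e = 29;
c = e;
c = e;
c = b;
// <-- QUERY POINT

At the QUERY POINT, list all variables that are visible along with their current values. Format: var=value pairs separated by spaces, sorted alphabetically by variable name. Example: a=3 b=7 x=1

Answer: b=51 c=51 e=29

Derivation:
Step 1: declare b=51 at depth 0
Step 2: declare e=(read b)=51 at depth 0
Step 3: declare e=96 at depth 0
Step 4: declare e=(read b)=51 at depth 0
Step 5: declare b=(read e)=51 at depth 0
Step 6: declare e=29 at depth 0
Step 7: declare c=(read e)=29 at depth 0
Step 8: declare c=(read e)=29 at depth 0
Step 9: declare c=(read b)=51 at depth 0
Visible at query point: b=51 c=51 e=29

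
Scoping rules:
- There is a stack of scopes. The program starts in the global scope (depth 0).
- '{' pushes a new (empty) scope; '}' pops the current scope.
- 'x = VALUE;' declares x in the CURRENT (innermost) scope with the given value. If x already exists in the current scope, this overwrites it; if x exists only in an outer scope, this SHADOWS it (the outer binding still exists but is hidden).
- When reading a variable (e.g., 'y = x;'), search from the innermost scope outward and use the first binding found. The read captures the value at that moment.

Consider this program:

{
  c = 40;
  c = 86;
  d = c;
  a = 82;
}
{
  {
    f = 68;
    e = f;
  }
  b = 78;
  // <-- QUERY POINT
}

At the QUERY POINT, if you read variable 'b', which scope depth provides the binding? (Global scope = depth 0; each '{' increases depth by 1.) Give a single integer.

Answer: 1

Derivation:
Step 1: enter scope (depth=1)
Step 2: declare c=40 at depth 1
Step 3: declare c=86 at depth 1
Step 4: declare d=(read c)=86 at depth 1
Step 5: declare a=82 at depth 1
Step 6: exit scope (depth=0)
Step 7: enter scope (depth=1)
Step 8: enter scope (depth=2)
Step 9: declare f=68 at depth 2
Step 10: declare e=(read f)=68 at depth 2
Step 11: exit scope (depth=1)
Step 12: declare b=78 at depth 1
Visible at query point: b=78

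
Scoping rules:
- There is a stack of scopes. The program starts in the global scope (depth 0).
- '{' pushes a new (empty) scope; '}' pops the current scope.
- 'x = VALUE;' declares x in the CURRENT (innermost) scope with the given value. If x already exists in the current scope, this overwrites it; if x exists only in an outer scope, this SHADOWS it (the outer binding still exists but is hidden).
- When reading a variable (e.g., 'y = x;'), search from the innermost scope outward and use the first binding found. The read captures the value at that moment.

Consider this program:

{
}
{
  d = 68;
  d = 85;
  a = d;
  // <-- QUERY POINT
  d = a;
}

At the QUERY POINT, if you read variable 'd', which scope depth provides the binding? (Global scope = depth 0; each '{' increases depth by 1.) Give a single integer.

Step 1: enter scope (depth=1)
Step 2: exit scope (depth=0)
Step 3: enter scope (depth=1)
Step 4: declare d=68 at depth 1
Step 5: declare d=85 at depth 1
Step 6: declare a=(read d)=85 at depth 1
Visible at query point: a=85 d=85

Answer: 1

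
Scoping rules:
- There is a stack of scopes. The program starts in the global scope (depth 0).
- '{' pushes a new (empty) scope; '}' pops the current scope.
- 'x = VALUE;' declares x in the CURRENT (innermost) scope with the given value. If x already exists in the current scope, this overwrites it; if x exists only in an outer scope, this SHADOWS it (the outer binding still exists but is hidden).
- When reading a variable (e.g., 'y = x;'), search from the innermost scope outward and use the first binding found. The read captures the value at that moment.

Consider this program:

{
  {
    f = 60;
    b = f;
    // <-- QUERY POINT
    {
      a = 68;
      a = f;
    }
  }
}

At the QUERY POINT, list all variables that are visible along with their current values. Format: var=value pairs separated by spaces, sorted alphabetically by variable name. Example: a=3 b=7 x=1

Step 1: enter scope (depth=1)
Step 2: enter scope (depth=2)
Step 3: declare f=60 at depth 2
Step 4: declare b=(read f)=60 at depth 2
Visible at query point: b=60 f=60

Answer: b=60 f=60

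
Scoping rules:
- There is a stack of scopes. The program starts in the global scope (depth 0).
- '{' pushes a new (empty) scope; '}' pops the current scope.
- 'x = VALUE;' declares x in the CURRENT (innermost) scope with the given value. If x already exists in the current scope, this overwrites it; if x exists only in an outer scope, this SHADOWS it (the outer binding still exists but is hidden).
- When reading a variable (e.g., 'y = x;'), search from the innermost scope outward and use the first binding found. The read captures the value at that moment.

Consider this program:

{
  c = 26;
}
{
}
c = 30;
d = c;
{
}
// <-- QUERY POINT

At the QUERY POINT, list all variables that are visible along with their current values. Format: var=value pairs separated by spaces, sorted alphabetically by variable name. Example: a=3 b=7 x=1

Step 1: enter scope (depth=1)
Step 2: declare c=26 at depth 1
Step 3: exit scope (depth=0)
Step 4: enter scope (depth=1)
Step 5: exit scope (depth=0)
Step 6: declare c=30 at depth 0
Step 7: declare d=(read c)=30 at depth 0
Step 8: enter scope (depth=1)
Step 9: exit scope (depth=0)
Visible at query point: c=30 d=30

Answer: c=30 d=30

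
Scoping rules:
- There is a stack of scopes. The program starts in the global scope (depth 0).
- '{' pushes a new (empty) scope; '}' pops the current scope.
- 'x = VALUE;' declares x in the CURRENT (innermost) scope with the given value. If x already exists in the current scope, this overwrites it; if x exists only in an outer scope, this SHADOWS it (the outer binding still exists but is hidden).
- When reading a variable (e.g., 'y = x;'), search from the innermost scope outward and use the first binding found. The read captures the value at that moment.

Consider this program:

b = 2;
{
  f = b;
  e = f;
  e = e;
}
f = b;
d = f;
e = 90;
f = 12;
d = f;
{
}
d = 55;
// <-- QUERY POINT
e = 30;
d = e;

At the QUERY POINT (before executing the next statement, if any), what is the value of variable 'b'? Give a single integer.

Step 1: declare b=2 at depth 0
Step 2: enter scope (depth=1)
Step 3: declare f=(read b)=2 at depth 1
Step 4: declare e=(read f)=2 at depth 1
Step 5: declare e=(read e)=2 at depth 1
Step 6: exit scope (depth=0)
Step 7: declare f=(read b)=2 at depth 0
Step 8: declare d=(read f)=2 at depth 0
Step 9: declare e=90 at depth 0
Step 10: declare f=12 at depth 0
Step 11: declare d=(read f)=12 at depth 0
Step 12: enter scope (depth=1)
Step 13: exit scope (depth=0)
Step 14: declare d=55 at depth 0
Visible at query point: b=2 d=55 e=90 f=12

Answer: 2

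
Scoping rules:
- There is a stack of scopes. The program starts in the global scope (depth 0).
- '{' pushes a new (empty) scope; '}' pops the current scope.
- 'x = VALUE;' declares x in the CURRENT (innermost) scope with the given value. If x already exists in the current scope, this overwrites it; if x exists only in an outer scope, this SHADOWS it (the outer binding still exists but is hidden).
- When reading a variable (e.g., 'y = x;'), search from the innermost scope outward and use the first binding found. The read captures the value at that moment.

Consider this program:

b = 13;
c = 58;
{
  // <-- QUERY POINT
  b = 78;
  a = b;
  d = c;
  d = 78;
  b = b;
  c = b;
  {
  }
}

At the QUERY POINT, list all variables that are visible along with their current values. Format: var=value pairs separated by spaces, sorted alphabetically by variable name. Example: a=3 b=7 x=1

Step 1: declare b=13 at depth 0
Step 2: declare c=58 at depth 0
Step 3: enter scope (depth=1)
Visible at query point: b=13 c=58

Answer: b=13 c=58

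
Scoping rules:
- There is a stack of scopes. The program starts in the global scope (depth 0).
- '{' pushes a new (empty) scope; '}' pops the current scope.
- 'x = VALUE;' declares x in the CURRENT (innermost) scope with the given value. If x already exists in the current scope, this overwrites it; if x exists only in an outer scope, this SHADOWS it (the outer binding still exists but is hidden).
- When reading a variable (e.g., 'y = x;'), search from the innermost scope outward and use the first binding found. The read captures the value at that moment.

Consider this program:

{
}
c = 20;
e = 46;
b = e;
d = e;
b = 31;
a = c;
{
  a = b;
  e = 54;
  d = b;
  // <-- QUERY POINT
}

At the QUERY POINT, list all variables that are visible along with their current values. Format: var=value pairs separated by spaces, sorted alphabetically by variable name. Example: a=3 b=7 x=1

Answer: a=31 b=31 c=20 d=31 e=54

Derivation:
Step 1: enter scope (depth=1)
Step 2: exit scope (depth=0)
Step 3: declare c=20 at depth 0
Step 4: declare e=46 at depth 0
Step 5: declare b=(read e)=46 at depth 0
Step 6: declare d=(read e)=46 at depth 0
Step 7: declare b=31 at depth 0
Step 8: declare a=(read c)=20 at depth 0
Step 9: enter scope (depth=1)
Step 10: declare a=(read b)=31 at depth 1
Step 11: declare e=54 at depth 1
Step 12: declare d=(read b)=31 at depth 1
Visible at query point: a=31 b=31 c=20 d=31 e=54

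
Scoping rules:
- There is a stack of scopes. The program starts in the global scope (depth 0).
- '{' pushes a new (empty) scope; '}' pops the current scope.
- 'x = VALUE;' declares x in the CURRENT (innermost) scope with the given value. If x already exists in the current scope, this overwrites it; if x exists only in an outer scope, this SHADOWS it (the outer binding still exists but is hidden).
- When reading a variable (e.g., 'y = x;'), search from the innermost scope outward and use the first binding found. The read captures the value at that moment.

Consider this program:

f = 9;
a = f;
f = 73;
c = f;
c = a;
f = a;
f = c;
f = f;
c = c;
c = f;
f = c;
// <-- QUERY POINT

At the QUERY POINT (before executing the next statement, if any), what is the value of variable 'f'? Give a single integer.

Answer: 9

Derivation:
Step 1: declare f=9 at depth 0
Step 2: declare a=(read f)=9 at depth 0
Step 3: declare f=73 at depth 0
Step 4: declare c=(read f)=73 at depth 0
Step 5: declare c=(read a)=9 at depth 0
Step 6: declare f=(read a)=9 at depth 0
Step 7: declare f=(read c)=9 at depth 0
Step 8: declare f=(read f)=9 at depth 0
Step 9: declare c=(read c)=9 at depth 0
Step 10: declare c=(read f)=9 at depth 0
Step 11: declare f=(read c)=9 at depth 0
Visible at query point: a=9 c=9 f=9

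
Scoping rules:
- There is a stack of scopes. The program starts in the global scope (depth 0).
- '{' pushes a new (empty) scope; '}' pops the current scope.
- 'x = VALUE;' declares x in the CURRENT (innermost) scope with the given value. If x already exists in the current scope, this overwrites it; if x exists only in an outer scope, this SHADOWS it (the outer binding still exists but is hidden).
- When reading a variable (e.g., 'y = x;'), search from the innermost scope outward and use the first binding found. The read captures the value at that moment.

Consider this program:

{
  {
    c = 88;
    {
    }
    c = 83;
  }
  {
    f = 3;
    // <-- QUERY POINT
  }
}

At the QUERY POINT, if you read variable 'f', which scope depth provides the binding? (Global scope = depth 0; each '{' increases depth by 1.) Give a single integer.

Answer: 2

Derivation:
Step 1: enter scope (depth=1)
Step 2: enter scope (depth=2)
Step 3: declare c=88 at depth 2
Step 4: enter scope (depth=3)
Step 5: exit scope (depth=2)
Step 6: declare c=83 at depth 2
Step 7: exit scope (depth=1)
Step 8: enter scope (depth=2)
Step 9: declare f=3 at depth 2
Visible at query point: f=3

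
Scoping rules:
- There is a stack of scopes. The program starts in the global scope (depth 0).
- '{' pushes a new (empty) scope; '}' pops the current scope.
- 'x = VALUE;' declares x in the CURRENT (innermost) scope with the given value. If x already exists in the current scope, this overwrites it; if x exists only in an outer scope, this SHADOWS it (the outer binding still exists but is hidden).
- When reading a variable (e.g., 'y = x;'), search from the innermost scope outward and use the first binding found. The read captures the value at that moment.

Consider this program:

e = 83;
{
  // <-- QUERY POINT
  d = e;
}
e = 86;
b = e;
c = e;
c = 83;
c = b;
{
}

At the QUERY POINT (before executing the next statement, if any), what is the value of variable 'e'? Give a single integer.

Answer: 83

Derivation:
Step 1: declare e=83 at depth 0
Step 2: enter scope (depth=1)
Visible at query point: e=83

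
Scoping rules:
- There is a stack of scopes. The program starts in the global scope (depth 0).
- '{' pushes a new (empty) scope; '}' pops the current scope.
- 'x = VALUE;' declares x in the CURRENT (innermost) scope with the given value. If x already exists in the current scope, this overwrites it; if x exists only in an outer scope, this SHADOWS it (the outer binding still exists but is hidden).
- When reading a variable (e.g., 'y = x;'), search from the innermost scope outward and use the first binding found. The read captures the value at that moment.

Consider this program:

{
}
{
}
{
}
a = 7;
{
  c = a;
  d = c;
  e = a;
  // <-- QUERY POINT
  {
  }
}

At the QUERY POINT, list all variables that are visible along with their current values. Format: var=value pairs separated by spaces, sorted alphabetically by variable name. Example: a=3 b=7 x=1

Answer: a=7 c=7 d=7 e=7

Derivation:
Step 1: enter scope (depth=1)
Step 2: exit scope (depth=0)
Step 3: enter scope (depth=1)
Step 4: exit scope (depth=0)
Step 5: enter scope (depth=1)
Step 6: exit scope (depth=0)
Step 7: declare a=7 at depth 0
Step 8: enter scope (depth=1)
Step 9: declare c=(read a)=7 at depth 1
Step 10: declare d=(read c)=7 at depth 1
Step 11: declare e=(read a)=7 at depth 1
Visible at query point: a=7 c=7 d=7 e=7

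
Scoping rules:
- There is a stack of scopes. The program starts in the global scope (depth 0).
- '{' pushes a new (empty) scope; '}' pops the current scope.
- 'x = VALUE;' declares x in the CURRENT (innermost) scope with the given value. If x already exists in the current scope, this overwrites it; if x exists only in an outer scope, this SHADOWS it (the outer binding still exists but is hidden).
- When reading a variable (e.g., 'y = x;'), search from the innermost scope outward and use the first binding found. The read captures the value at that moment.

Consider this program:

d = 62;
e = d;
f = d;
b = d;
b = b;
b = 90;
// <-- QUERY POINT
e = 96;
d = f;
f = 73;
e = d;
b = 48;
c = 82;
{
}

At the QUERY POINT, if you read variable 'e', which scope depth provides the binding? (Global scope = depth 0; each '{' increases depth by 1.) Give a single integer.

Step 1: declare d=62 at depth 0
Step 2: declare e=(read d)=62 at depth 0
Step 3: declare f=(read d)=62 at depth 0
Step 4: declare b=(read d)=62 at depth 0
Step 5: declare b=(read b)=62 at depth 0
Step 6: declare b=90 at depth 0
Visible at query point: b=90 d=62 e=62 f=62

Answer: 0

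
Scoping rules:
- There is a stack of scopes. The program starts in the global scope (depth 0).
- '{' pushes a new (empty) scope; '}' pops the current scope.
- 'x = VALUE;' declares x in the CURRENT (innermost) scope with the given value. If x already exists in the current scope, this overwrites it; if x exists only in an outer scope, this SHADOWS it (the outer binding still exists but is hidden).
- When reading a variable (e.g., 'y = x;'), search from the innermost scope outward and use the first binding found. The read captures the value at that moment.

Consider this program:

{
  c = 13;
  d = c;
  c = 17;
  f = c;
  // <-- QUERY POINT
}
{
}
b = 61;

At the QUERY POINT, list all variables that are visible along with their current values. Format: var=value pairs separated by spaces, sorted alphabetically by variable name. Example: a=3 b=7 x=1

Answer: c=17 d=13 f=17

Derivation:
Step 1: enter scope (depth=1)
Step 2: declare c=13 at depth 1
Step 3: declare d=(read c)=13 at depth 1
Step 4: declare c=17 at depth 1
Step 5: declare f=(read c)=17 at depth 1
Visible at query point: c=17 d=13 f=17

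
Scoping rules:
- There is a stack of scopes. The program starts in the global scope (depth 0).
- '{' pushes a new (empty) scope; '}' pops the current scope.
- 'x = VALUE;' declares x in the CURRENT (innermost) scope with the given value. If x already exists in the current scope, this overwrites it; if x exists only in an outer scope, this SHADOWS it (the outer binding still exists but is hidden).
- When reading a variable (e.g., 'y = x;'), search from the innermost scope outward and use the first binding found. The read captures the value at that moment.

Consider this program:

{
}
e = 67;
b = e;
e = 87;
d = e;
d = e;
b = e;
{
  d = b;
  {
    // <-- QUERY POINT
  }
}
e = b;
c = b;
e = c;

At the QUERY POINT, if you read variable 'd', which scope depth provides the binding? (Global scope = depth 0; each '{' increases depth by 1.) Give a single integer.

Step 1: enter scope (depth=1)
Step 2: exit scope (depth=0)
Step 3: declare e=67 at depth 0
Step 4: declare b=(read e)=67 at depth 0
Step 5: declare e=87 at depth 0
Step 6: declare d=(read e)=87 at depth 0
Step 7: declare d=(read e)=87 at depth 0
Step 8: declare b=(read e)=87 at depth 0
Step 9: enter scope (depth=1)
Step 10: declare d=(read b)=87 at depth 1
Step 11: enter scope (depth=2)
Visible at query point: b=87 d=87 e=87

Answer: 1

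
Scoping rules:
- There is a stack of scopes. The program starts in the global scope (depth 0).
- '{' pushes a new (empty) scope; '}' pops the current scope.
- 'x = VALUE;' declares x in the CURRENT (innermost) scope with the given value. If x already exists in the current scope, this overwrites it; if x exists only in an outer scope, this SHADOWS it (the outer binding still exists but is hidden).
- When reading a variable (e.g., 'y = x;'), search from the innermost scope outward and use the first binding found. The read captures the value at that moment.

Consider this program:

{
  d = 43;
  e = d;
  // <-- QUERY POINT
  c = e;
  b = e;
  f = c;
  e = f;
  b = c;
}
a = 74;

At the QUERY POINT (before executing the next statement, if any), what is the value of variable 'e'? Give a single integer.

Step 1: enter scope (depth=1)
Step 2: declare d=43 at depth 1
Step 3: declare e=(read d)=43 at depth 1
Visible at query point: d=43 e=43

Answer: 43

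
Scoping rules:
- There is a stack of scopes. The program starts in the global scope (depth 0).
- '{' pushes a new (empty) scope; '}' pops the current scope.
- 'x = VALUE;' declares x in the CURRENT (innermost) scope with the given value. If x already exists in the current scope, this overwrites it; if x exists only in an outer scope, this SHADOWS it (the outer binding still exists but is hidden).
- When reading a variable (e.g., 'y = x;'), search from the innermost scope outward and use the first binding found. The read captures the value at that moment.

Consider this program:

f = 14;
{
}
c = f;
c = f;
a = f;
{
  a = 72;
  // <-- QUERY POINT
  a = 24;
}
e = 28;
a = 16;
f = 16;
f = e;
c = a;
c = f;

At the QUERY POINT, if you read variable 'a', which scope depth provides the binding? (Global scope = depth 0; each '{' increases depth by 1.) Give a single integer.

Step 1: declare f=14 at depth 0
Step 2: enter scope (depth=1)
Step 3: exit scope (depth=0)
Step 4: declare c=(read f)=14 at depth 0
Step 5: declare c=(read f)=14 at depth 0
Step 6: declare a=(read f)=14 at depth 0
Step 7: enter scope (depth=1)
Step 8: declare a=72 at depth 1
Visible at query point: a=72 c=14 f=14

Answer: 1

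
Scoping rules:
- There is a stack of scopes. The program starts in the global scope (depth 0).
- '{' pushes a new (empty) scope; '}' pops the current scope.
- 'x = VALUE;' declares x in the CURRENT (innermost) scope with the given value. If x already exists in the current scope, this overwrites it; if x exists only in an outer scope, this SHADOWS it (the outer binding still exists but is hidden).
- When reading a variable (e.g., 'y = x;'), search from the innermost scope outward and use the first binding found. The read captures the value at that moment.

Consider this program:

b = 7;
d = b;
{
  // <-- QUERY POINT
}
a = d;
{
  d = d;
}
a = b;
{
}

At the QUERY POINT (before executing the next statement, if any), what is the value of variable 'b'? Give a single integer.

Answer: 7

Derivation:
Step 1: declare b=7 at depth 0
Step 2: declare d=(read b)=7 at depth 0
Step 3: enter scope (depth=1)
Visible at query point: b=7 d=7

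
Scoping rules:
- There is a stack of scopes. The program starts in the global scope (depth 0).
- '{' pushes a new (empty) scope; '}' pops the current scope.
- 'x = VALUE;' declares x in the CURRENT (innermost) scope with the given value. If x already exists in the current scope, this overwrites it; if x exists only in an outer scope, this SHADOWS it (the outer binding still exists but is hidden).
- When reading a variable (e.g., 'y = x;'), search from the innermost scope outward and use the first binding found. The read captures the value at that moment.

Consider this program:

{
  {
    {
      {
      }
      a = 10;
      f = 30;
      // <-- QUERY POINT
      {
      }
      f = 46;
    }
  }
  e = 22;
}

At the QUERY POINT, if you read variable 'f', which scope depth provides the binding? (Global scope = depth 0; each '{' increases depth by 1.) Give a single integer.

Answer: 3

Derivation:
Step 1: enter scope (depth=1)
Step 2: enter scope (depth=2)
Step 3: enter scope (depth=3)
Step 4: enter scope (depth=4)
Step 5: exit scope (depth=3)
Step 6: declare a=10 at depth 3
Step 7: declare f=30 at depth 3
Visible at query point: a=10 f=30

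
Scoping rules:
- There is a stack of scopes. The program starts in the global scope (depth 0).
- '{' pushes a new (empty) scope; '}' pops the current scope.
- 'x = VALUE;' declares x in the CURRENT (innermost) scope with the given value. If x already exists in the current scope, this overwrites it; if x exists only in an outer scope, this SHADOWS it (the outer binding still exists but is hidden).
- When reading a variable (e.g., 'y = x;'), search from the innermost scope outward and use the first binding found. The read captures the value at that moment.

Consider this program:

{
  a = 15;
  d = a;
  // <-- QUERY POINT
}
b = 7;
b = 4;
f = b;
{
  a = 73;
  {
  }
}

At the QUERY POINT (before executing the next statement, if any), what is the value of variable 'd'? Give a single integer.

Step 1: enter scope (depth=1)
Step 2: declare a=15 at depth 1
Step 3: declare d=(read a)=15 at depth 1
Visible at query point: a=15 d=15

Answer: 15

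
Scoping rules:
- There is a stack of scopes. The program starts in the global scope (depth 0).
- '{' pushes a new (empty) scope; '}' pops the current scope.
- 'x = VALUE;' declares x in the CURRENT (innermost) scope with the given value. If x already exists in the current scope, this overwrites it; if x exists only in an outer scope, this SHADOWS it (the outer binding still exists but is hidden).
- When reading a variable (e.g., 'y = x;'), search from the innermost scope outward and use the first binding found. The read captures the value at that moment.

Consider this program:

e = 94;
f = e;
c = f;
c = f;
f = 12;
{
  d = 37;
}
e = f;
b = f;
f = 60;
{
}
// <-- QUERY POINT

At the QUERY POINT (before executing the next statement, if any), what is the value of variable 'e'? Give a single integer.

Step 1: declare e=94 at depth 0
Step 2: declare f=(read e)=94 at depth 0
Step 3: declare c=(read f)=94 at depth 0
Step 4: declare c=(read f)=94 at depth 0
Step 5: declare f=12 at depth 0
Step 6: enter scope (depth=1)
Step 7: declare d=37 at depth 1
Step 8: exit scope (depth=0)
Step 9: declare e=(read f)=12 at depth 0
Step 10: declare b=(read f)=12 at depth 0
Step 11: declare f=60 at depth 0
Step 12: enter scope (depth=1)
Step 13: exit scope (depth=0)
Visible at query point: b=12 c=94 e=12 f=60

Answer: 12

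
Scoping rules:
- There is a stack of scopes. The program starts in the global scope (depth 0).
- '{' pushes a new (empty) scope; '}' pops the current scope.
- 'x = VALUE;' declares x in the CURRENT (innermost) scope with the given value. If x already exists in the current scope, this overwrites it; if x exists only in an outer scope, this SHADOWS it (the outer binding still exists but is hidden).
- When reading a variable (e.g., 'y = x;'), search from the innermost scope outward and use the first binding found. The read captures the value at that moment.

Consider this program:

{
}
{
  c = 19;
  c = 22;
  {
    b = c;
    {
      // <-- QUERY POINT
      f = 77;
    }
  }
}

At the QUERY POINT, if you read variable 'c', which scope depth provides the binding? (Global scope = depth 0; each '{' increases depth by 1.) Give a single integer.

Step 1: enter scope (depth=1)
Step 2: exit scope (depth=0)
Step 3: enter scope (depth=1)
Step 4: declare c=19 at depth 1
Step 5: declare c=22 at depth 1
Step 6: enter scope (depth=2)
Step 7: declare b=(read c)=22 at depth 2
Step 8: enter scope (depth=3)
Visible at query point: b=22 c=22

Answer: 1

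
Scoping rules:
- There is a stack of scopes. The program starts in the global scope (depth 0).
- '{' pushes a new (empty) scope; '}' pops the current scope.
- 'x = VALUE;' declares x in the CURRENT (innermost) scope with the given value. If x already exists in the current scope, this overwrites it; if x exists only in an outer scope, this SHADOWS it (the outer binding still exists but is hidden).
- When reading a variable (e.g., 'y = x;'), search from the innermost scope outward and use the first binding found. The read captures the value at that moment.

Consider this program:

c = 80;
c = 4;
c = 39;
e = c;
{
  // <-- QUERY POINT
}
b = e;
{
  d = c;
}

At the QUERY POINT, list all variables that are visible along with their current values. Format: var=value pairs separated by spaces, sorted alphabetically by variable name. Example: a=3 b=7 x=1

Answer: c=39 e=39

Derivation:
Step 1: declare c=80 at depth 0
Step 2: declare c=4 at depth 0
Step 3: declare c=39 at depth 0
Step 4: declare e=(read c)=39 at depth 0
Step 5: enter scope (depth=1)
Visible at query point: c=39 e=39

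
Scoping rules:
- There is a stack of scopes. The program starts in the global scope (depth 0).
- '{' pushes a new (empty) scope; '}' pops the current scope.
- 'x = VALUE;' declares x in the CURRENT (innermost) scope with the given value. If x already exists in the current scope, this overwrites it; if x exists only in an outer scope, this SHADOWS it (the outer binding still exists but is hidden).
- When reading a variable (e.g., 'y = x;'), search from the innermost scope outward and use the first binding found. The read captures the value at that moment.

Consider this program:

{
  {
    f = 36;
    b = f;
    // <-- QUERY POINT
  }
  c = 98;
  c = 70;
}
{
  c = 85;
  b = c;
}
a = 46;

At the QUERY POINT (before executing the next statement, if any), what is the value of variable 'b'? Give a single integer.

Answer: 36

Derivation:
Step 1: enter scope (depth=1)
Step 2: enter scope (depth=2)
Step 3: declare f=36 at depth 2
Step 4: declare b=(read f)=36 at depth 2
Visible at query point: b=36 f=36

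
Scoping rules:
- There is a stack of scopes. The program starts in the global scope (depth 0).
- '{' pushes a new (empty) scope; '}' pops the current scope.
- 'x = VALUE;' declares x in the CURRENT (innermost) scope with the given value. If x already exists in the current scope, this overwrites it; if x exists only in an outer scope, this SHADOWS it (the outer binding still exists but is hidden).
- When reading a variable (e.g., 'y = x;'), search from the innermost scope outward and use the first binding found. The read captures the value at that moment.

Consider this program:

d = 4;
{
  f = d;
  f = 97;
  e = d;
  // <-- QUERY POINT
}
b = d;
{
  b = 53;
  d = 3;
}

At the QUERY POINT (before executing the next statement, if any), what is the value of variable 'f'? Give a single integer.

Answer: 97

Derivation:
Step 1: declare d=4 at depth 0
Step 2: enter scope (depth=1)
Step 3: declare f=(read d)=4 at depth 1
Step 4: declare f=97 at depth 1
Step 5: declare e=(read d)=4 at depth 1
Visible at query point: d=4 e=4 f=97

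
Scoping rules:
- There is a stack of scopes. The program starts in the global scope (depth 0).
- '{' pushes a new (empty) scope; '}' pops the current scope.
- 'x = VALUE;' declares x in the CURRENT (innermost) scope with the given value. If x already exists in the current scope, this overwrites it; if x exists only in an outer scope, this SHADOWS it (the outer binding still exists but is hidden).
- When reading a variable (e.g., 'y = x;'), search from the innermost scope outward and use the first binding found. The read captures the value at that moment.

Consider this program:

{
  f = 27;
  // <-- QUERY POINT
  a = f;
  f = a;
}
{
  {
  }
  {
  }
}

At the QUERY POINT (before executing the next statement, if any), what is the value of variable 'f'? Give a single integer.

Step 1: enter scope (depth=1)
Step 2: declare f=27 at depth 1
Visible at query point: f=27

Answer: 27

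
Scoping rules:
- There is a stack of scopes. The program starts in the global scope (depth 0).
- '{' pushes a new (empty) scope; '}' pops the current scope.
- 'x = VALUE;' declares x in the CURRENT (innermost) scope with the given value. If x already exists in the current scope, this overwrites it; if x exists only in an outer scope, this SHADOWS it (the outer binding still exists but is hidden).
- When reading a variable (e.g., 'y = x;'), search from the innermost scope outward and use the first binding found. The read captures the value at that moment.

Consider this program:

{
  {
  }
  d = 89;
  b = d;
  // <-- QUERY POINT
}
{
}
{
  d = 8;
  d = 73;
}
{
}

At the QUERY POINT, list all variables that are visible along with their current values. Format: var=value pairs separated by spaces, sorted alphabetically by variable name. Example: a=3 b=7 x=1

Answer: b=89 d=89

Derivation:
Step 1: enter scope (depth=1)
Step 2: enter scope (depth=2)
Step 3: exit scope (depth=1)
Step 4: declare d=89 at depth 1
Step 5: declare b=(read d)=89 at depth 1
Visible at query point: b=89 d=89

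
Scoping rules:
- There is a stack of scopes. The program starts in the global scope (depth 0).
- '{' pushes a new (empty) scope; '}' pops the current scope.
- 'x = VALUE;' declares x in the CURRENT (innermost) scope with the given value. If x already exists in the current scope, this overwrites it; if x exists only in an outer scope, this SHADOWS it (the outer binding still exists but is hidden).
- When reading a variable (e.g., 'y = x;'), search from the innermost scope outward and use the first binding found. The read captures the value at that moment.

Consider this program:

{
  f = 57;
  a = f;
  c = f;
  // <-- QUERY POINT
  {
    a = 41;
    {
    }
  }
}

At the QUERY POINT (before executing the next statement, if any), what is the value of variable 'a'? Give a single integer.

Step 1: enter scope (depth=1)
Step 2: declare f=57 at depth 1
Step 3: declare a=(read f)=57 at depth 1
Step 4: declare c=(read f)=57 at depth 1
Visible at query point: a=57 c=57 f=57

Answer: 57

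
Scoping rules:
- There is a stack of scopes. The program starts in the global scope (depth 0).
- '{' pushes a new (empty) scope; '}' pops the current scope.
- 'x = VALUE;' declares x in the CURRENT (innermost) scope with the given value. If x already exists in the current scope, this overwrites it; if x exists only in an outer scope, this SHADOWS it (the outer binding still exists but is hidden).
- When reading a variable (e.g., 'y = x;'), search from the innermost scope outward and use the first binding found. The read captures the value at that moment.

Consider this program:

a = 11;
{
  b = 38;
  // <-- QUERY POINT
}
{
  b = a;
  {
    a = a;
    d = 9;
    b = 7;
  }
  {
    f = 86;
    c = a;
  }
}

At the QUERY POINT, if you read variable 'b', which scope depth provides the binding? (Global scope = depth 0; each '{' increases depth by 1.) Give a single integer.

Answer: 1

Derivation:
Step 1: declare a=11 at depth 0
Step 2: enter scope (depth=1)
Step 3: declare b=38 at depth 1
Visible at query point: a=11 b=38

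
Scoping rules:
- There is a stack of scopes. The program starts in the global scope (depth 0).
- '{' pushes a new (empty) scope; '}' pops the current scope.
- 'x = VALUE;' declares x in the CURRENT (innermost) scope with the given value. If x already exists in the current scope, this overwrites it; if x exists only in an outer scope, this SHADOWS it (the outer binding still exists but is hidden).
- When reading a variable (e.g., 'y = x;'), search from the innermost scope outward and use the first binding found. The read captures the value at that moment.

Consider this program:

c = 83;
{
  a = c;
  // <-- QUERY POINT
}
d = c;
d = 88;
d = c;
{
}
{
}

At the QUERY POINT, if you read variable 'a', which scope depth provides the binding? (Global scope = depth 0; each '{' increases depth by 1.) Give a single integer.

Answer: 1

Derivation:
Step 1: declare c=83 at depth 0
Step 2: enter scope (depth=1)
Step 3: declare a=(read c)=83 at depth 1
Visible at query point: a=83 c=83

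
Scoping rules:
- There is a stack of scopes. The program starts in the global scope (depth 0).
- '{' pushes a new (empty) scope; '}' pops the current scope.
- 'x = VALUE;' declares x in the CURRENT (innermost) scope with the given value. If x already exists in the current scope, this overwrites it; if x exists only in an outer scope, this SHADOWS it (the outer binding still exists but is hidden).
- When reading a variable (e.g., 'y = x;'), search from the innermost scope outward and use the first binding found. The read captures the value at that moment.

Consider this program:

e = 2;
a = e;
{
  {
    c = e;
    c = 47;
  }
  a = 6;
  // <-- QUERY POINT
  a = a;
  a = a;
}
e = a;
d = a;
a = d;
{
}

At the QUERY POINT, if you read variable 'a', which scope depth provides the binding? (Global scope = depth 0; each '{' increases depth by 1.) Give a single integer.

Answer: 1

Derivation:
Step 1: declare e=2 at depth 0
Step 2: declare a=(read e)=2 at depth 0
Step 3: enter scope (depth=1)
Step 4: enter scope (depth=2)
Step 5: declare c=(read e)=2 at depth 2
Step 6: declare c=47 at depth 2
Step 7: exit scope (depth=1)
Step 8: declare a=6 at depth 1
Visible at query point: a=6 e=2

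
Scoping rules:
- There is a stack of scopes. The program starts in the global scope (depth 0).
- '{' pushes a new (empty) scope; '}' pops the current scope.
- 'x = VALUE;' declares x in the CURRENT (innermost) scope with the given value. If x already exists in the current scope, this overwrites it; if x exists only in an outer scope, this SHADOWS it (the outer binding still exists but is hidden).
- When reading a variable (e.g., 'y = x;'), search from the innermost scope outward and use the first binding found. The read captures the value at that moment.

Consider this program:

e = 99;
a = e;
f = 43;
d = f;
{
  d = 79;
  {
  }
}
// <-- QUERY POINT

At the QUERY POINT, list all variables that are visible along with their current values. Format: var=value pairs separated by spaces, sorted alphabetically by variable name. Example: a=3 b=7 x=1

Answer: a=99 d=43 e=99 f=43

Derivation:
Step 1: declare e=99 at depth 0
Step 2: declare a=(read e)=99 at depth 0
Step 3: declare f=43 at depth 0
Step 4: declare d=(read f)=43 at depth 0
Step 5: enter scope (depth=1)
Step 6: declare d=79 at depth 1
Step 7: enter scope (depth=2)
Step 8: exit scope (depth=1)
Step 9: exit scope (depth=0)
Visible at query point: a=99 d=43 e=99 f=43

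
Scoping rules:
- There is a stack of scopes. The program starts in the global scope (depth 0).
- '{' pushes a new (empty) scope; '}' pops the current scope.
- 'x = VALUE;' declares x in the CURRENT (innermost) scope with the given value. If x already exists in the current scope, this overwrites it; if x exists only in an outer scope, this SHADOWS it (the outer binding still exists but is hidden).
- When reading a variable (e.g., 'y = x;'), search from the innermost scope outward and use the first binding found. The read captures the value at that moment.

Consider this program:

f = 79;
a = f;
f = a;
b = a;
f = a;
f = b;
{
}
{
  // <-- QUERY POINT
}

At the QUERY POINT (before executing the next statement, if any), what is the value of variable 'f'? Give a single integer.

Answer: 79

Derivation:
Step 1: declare f=79 at depth 0
Step 2: declare a=(read f)=79 at depth 0
Step 3: declare f=(read a)=79 at depth 0
Step 4: declare b=(read a)=79 at depth 0
Step 5: declare f=(read a)=79 at depth 0
Step 6: declare f=(read b)=79 at depth 0
Step 7: enter scope (depth=1)
Step 8: exit scope (depth=0)
Step 9: enter scope (depth=1)
Visible at query point: a=79 b=79 f=79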